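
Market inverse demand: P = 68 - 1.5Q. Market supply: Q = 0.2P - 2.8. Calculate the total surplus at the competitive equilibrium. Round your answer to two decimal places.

Rewriting supply in inverse form: P = 14 + 5Q.
Equilibrium: 68 - 1.5Q = 14 + 5Q, so Q* = 8.3077 and P* = 55.5385.
Total surplus is the full triangle between the curves from 0 to Q*: (1/2)(8.3077)(68 - 14) = 224.3077.

224.31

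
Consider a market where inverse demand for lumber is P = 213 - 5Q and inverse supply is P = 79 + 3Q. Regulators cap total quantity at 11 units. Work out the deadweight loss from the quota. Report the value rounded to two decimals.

132.25

Unrestricted equilibrium: Q* = (213 - 79)/(5 + 3) = 16.75.
At Q = 11 the demand price is 213 - 5(11) = 158 and the supply price is 79 + 3(11) = 112.
Deadweight loss is the triangle between the curves from 11 to 16.75: (1/2)(158 - 112)(16.75 - 11) = 132.25.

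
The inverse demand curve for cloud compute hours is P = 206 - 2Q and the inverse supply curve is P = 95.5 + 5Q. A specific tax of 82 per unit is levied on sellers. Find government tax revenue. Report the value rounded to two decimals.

Pre-tax equilibrium: 206 - 2Q = 95.5 + 5Q gives Q* = 15.7857, P* = 174.4286.
A tax on sellers shifts supply up by 82: 206 - 2Q = 95.5 + 5Q + 82, so Q_t = 4.0714. Buyers pay P_b = 197.8571; sellers receive P_s = P_b - 82 = 115.8571.
Revenue is the tax times quantity traded: 82 x 4.0714 = 333.8571.

333.86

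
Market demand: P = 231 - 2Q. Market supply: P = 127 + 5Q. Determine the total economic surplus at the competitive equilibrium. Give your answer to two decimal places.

Equilibrium: 231 - 2Q = 127 + 5Q, so Q* = 14.8571 and P* = 201.2857.
CS = (1/2)(14.8571)(29.7143) = 220.7347 and PS = (1/2)(14.8571)(74.2857) = 551.8367, so total surplus = 772.5714.

772.57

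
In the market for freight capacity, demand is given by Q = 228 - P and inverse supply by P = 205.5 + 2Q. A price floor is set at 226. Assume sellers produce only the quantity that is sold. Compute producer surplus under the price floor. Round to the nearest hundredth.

Rewriting demand in inverse form: P = 228 - Q.
Free-market equilibrium: 228 - Q = 205.5 + 2Q gives Q* = 7.5, P* = 220.5.
At the floor price 226, quantity demanded is (228 - 226)/1 = 2; demand is the short side, so Q = 2 trades at P = 226.
The supply price at Q = 2 is 209.5. PS is the trapezoid between 226 and supply over [0, 2]: (1/2)[(226 - 205.5) + (226 - 209.5)](2) = 37.

37.00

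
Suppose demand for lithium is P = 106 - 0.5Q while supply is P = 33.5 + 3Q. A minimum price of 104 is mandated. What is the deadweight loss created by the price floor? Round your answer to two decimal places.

488.89

Free-market equilibrium: 106 - 0.5Q = 33.5 + 3Q gives Q* = 20.7143, P* = 95.6429.
At P = 104, buyers demand (106 - 104)/0.5 = 4 while sellers would supply more, so the quantity traded is 4 at price 104.
At Q = 4 the demand price is 104 and the supply price is 45.5. Deadweight loss is the triangle between the curves from 4 to 20.7143: (1/2)(104 - 45.5)(20.7143 - 4) = 488.8929.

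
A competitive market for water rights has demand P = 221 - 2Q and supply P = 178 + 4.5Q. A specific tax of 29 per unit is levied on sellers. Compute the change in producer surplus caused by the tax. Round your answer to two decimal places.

Pre-tax equilibrium: 221 - 2Q = 178 + 4.5Q gives Q* = 6.6154, P* = 207.7692.
With the tax, sellers need 29 more per unit: 221 - 2Q = 178 + 4.5Q + 29, so Q_t = 2.1538. Buyers pay P_b = 216.6923; sellers receive P_s = P_b - 29 = 187.6923.
Producers lose the trapezoid between P_s and P* out to Q_t plus the triangle from Q_t to Q*: change in PS = 10.4379 - 98.4675 = -88.0296.

-88.03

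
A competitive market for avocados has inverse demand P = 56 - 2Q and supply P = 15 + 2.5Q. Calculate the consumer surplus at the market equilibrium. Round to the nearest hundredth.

83.01

Set 56 - 2Q = 15 + 2.5Q, which gives 41 = 4.5Q, so Q* = 9.1111 and P* = 56 - 2(9.1111) = 37.7778.
CS is the area between the demand curve and P* from 0 to Q*: (1/2)(9.1111)(18.2222) = 83.0123.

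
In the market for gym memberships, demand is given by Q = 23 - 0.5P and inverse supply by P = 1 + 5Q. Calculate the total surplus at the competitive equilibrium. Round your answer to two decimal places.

144.64

Rewriting demand in inverse form: P = 46 - 2Q.
Setting demand equal to supply, 45 = 7Q, so Q* = 6.4286 and P* = 33.1429.
Total surplus is the full triangle between the curves from 0 to Q*: (1/2)(6.4286)(46 - 1) = 144.6429.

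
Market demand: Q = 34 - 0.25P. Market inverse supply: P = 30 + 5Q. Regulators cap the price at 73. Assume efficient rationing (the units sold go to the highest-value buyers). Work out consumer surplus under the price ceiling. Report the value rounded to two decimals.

Rewriting demand in inverse form: P = 136 - 4Q.
Free-market equilibrium: 136 - 4Q = 30 + 5Q gives Q* = 11.7778, P* = 88.8889.
At the ceiling price 73, quantity supplied is (73 - 30)/5 = 8.6; supply is the short side, so Q = 8.6 trades at P = 73.
The demand price at Q = 8.6 is 101.6. CS is the trapezoid between demand and 73 over [0, 8.6]: (1/2)[(136 - 73) + (101.6 - 73)](8.6) = 393.88.

393.88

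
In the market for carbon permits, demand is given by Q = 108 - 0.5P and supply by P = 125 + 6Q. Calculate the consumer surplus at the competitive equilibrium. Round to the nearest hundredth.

129.39

Rewriting demand in inverse form: P = 216 - 2Q.
Setting demand equal to supply, 91 = 8Q, so Q* = 11.375 and P* = 193.25.
Consumer surplus is the triangle under demand above P*: (1/2)(11.375)(216 - 193.25) = (1/2)(11.375)(22.75) = 129.3906.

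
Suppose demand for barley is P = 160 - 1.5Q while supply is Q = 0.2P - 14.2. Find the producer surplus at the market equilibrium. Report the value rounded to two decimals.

468.70

Rewriting supply in inverse form: P = 71 + 5Q.
Setting demand equal to supply, 89 = 6.5Q, so Q* = 13.6923 and P* = 139.4615.
Producer surplus is the triangle above supply below P*: (1/2)(13.6923)(139.4615 - 71) = (1/2)(13.6923)(68.4615) = 468.6982.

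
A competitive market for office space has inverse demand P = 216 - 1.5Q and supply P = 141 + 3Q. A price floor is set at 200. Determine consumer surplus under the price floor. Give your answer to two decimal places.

85.33

Without the control, 216 - 1.5Q = 141 + 3Q so Q* = 16.6667 and P* = 191.
At the floor price 200, quantity demanded is (216 - 200)/1.5 = 10.6667; demand is the short side, so Q = 10.6667 trades at P = 200.
CS is the triangle under demand above 200: (1/2)(10.6667)(216 - 200) = 85.3333.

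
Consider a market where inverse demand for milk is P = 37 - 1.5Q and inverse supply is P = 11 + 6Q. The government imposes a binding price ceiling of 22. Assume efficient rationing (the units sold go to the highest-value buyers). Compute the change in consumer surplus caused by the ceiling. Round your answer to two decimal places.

Without the control, 37 - 1.5Q = 11 + 6Q so Q* = 3.4667 and P* = 31.8.
At the ceiling price 22, quantity supplied is (22 - 11)/6 = 1.8333; supply is the short side, so Q = 1.8333 trades at P = 22.
CS goes from (1/2)(3.4667)(5.2) = 9.0133 to 24.9792 (computed as (37 - 22)(1.8333) - (1/2)(1.5)(1.8333)^2), a change of 15.9658.

15.97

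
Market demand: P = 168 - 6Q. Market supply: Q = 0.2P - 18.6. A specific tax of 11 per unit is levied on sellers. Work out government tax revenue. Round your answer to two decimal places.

Rewriting supply in inverse form: P = 93 + 5Q.
Without the tax, 168 - 6Q = 93 + 5Q so Q* = 6.8182 and P* = 127.0909.
With the tax, sellers need 11 more per unit: 168 - 6Q = 93 + 5Q + 11, so Q_t = 5.8182. Buyers pay P_b = 133.0909; sellers receive P_s = P_b - 11 = 122.0909.
Tax revenue = t x Q_t = 11 x 5.8182 = 64.

64.00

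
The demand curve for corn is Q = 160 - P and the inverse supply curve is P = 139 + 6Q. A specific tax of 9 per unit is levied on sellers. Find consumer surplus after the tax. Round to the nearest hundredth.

1.47

Rewriting demand in inverse form: P = 160 - Q.
Without the tax, 160 - Q = 139 + 6Q so Q* = 3 and P* = 157.
A tax on sellers shifts supply up by 9: 160 - Q = 139 + 6Q + 9, so Q_t = 1.7143. Buyers pay P_b = 158.2857; sellers receive P_s = P_b - 9 = 149.2857.
CS = (1/2)(Q_t)(160 - P_b) = (1/2)(1.7143)(1.7143) = 1.4694.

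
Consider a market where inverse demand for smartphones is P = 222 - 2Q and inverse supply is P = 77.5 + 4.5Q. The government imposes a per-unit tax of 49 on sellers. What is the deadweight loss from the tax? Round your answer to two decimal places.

184.69

Pre-tax equilibrium: 222 - 2Q = 77.5 + 4.5Q gives Q* = 22.2308, P* = 177.5385.
A tax on sellers shifts supply up by 49: 222 - 2Q = 77.5 + 4.5Q + 49, so Q_t = 14.6923. Buyers pay P_b = 192.6154; sellers receive P_s = P_b - 49 = 143.6154.
The welfare triangle lost has base Q* - Q_t = 7.5385 and height t = 49, so DWL = (1/2)(7.5385)(49) = 184.6923.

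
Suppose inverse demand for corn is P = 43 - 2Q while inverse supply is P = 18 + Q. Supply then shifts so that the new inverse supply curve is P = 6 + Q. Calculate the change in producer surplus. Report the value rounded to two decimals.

41.33

Initial equilibrium: Q_0 = 8.3333, P_0 = 26.3333; CS_0 = (1/2)(8.3333)(16.6667) = 69.4444, PS_0 = (1/2)(8.3333)(8.3333) = 34.7222.
New equilibrium: 43 - 2Q = 6 + Q gives Q_1 = 12.3333, P_1 = 18.3333; CS_1 = 152.1111, PS_1 = 76.0556.
Change in producer surplus = 76.0556 - 34.7222 = 41.3333.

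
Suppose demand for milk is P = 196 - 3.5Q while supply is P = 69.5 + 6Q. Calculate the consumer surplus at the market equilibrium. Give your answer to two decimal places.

310.29

Equilibrium: 196 - 3.5Q = 69.5 + 6Q, so Q* = 13.3158 and P* = 149.3947.
Consumer surplus is the triangle under demand above P*: (1/2)(13.3158)(196 - 149.3947) = (1/2)(13.3158)(46.6053) = 310.2929.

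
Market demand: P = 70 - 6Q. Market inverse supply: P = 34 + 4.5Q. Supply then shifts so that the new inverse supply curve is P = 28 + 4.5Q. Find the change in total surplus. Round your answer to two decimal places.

Initial equilibrium: Q_0 = 3.4286, P_0 = 49.4286; CS_0 = (1/2)(3.4286)(20.5714) = 35.2653, PS_0 = (1/2)(3.4286)(15.4286) = 26.449.
New equilibrium: 70 - 6Q = 28 + 4.5Q gives Q_1 = 4, P_1 = 46; CS_1 = 48, PS_1 = 36.
Change in total surplus = (48 + 36) - (35.2653 + 26.449) = 22.2857.

22.29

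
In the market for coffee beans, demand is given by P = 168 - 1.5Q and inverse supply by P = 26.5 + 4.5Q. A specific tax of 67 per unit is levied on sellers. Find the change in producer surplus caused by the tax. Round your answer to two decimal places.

-904.50

Without the tax, 168 - 1.5Q = 26.5 + 4.5Q so Q* = 23.5833 and P* = 132.625.
With the tax, sellers need 67 more per unit: 168 - 1.5Q = 26.5 + 4.5Q + 67, so Q_t = 12.4167. Buyers pay P_b = 149.375; sellers receive P_s = P_b - 67 = 82.375.
PS falls from (1/2)(23.5833)(106.125) = 1251.3906 to (1/2)(12.4167)(55.875) = 346.8906, a change of -904.5.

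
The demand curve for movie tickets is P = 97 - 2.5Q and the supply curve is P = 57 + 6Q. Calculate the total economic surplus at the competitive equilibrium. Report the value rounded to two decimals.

94.12

Set 97 - 2.5Q = 57 + 6Q, which gives 40 = 8.5Q, so Q* = 4.7059 and P* = 97 - 2.5(4.7059) = 85.2353.
CS = (1/2)(4.7059)(11.7647) = 27.6817 and PS = (1/2)(4.7059)(28.2353) = 66.436, so total surplus = 94.1176.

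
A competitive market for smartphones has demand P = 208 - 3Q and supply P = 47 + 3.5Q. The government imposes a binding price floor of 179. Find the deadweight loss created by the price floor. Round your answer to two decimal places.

Without the control, 208 - 3Q = 47 + 3.5Q so Q* = 24.7692 and P* = 133.6923.
At the floor price 179, quantity demanded is (208 - 179)/3 = 9.6667; demand is the short side, so Q = 9.6667 trades at P = 179.
At Q = 9.6667 the demand price is 179 and the supply price is 80.8333. Deadweight loss is the triangle between the curves from 9.6667 to 24.7692: (1/2)(179 - 80.8333)(24.7692 - 9.6667) = 741.2842.

741.28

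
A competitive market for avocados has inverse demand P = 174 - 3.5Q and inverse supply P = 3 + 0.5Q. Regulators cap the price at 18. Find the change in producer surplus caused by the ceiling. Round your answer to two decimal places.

-231.89

Without the control, 174 - 3.5Q = 3 + 0.5Q so Q* = 42.75 and P* = 24.375.
At P = 18, sellers supply (18 - 3)/0.5 = 30 while buyers want more, so the quantity traded is 30 at price 18.
PS goes from (1/2)(42.75)(21.375) = 456.8906 to 225 (computed as (18 - 3)(30) - (1/2)(0.5)(30)^2), a change of -231.8906.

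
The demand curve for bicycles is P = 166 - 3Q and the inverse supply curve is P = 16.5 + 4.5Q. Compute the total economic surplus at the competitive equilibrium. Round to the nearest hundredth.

Set 166 - 3Q = 16.5 + 4.5Q, which gives 149.5 = 7.5Q, so Q* = 19.9333 and P* = 166 - 3(19.9333) = 106.2.
CS = (1/2)(19.9333)(59.8) = 596.0067 and PS = (1/2)(19.9333)(89.7) = 894.01, so total surplus = 1490.0167.

1490.02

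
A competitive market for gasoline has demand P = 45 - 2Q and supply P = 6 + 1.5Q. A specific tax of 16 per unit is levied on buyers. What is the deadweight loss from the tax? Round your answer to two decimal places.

36.57

Pre-tax equilibrium: 45 - 2Q = 6 + 1.5Q gives Q* = 11.1429, P* = 22.7143.
A tax on buyers shifts demand down by 16: (45 - 16) - 2Q = 6 + 1.5Q, so Q_t = 6.5714. Buyers pay P_b = 31.8571; sellers receive P_s = P_b - 16 = 15.8571.
Deadweight loss is the triangle between the curves from Q_t to Q*: (1/2)(11.1429 - 6.5714)(16) = 36.5714.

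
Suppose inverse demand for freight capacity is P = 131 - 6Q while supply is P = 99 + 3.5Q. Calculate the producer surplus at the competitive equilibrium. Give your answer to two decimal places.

Setting demand equal to supply, 32 = 9.5Q, so Q* = 3.3684 and P* = 110.7895.
PS is the area between P* and the supply curve from 0 to Q*: (1/2)(3.3684)(11.7895) = 19.856.

19.86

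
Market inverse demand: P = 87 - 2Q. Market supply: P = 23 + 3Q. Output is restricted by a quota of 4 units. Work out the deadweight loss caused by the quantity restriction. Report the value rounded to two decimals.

193.60

Without the quota, 87 - 2Q = 23 + 3Q gives Q* = 12.8.
At Q = 4 the demand price is 87 - 2(4) = 79 and the supply price is 23 + 3(4) = 35.
DWL = (1/2)(gap between curves at 4) x (Q* - 4) = (1/2)(44)(8.8) = 193.6.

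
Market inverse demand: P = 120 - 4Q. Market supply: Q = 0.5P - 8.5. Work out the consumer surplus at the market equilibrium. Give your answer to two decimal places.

589.39

Rewriting supply in inverse form: P = 17 + 2Q.
Equilibrium: 120 - 4Q = 17 + 2Q, so Q* = 17.1667 and P* = 51.3333.
CS is the area between the demand curve and P* from 0 to Q*: (1/2)(17.1667)(68.6667) = 589.3889.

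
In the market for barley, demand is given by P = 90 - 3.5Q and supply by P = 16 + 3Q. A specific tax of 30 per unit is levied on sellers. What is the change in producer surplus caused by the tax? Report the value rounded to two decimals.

-125.68

Without the tax, 90 - 3.5Q = 16 + 3Q so Q* = 11.3846 and P* = 50.1538.
A tax on sellers shifts supply up by 30: 90 - 3.5Q = 16 + 3Q + 30, so Q_t = 6.7692. Buyers pay P_b = 66.3077; sellers receive P_s = P_b - 30 = 36.3077.
PS falls from (1/2)(11.3846)(34.1538) = 194.4142 to (1/2)(6.7692)(20.3077) = 68.7337, a change of -125.6805.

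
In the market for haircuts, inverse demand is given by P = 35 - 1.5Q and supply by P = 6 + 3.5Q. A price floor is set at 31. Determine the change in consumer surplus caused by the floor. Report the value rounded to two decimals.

Free-market equilibrium: 35 - 1.5Q = 6 + 3.5Q gives Q* = 5.8, P* = 26.3.
At the floor price 31, quantity demanded is (35 - 31)/1.5 = 2.6667; demand is the short side, so Q = 2.6667 trades at P = 31.
CS goes from (1/2)(5.8)(8.7) = 25.23 to 5.3333 (computed as (35 - 31)(2.6667) - (1/2)(1.5)(2.6667)^2), a change of -19.8967.

-19.90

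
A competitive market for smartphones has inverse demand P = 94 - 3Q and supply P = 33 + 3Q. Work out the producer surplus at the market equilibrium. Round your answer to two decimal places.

155.04

Set 94 - 3Q = 33 + 3Q, which gives 61 = 6Q, so Q* = 10.1667 and P* = 94 - 3(10.1667) = 63.5.
Producer surplus is the triangle above supply below P*: (1/2)(10.1667)(63.5 - 33) = (1/2)(10.1667)(30.5) = 155.0417.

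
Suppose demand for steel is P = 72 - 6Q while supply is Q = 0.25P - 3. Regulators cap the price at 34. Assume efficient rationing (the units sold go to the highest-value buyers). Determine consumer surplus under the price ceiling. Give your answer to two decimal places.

Rewriting supply in inverse form: P = 12 + 4Q.
Without the control, 72 - 6Q = 12 + 4Q so Q* = 6 and P* = 36.
At P = 34, sellers supply (34 - 12)/4 = 5.5 while buyers want more, so the quantity traded is 5.5 at price 34.
The demand price at Q = 5.5 is 39. CS is the trapezoid between demand and 34 over [0, 5.5]: (1/2)[(72 - 34) + (39 - 34)](5.5) = 118.25.

118.25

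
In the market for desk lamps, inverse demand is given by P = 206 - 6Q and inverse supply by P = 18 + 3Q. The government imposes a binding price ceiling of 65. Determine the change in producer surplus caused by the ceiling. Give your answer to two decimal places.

-286.35

Without the control, 206 - 6Q = 18 + 3Q so Q* = 20.8889 and P* = 80.6667.
At the ceiling price 65, quantity supplied is (65 - 18)/3 = 15.6667; supply is the short side, so Q = 15.6667 trades at P = 65.
PS goes from (1/2)(20.8889)(62.6667) = 654.5185 to 368.1667 (computed as (65 - 18)(15.6667) - (1/2)(3)(15.6667)^2), a change of -286.3519.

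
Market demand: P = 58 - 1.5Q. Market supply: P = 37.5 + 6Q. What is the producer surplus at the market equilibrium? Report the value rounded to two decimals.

22.41

Setting demand equal to supply, 20.5 = 7.5Q, so Q* = 2.7333 and P* = 53.9.
Producer surplus is the triangle above supply below P*: (1/2)(2.7333)(53.9 - 37.5) = (1/2)(2.7333)(16.4) = 22.4133.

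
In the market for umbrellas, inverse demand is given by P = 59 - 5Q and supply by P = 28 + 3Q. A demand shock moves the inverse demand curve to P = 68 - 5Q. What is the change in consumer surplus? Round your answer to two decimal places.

24.96

Initial equilibrium: Q_0 = 3.875, P_0 = 39.625; CS_0 = (1/2)(3.875)(19.375) = 37.5391, PS_0 = (1/2)(3.875)(11.625) = 22.5234.
New equilibrium: 68 - 5Q = 28 + 3Q gives Q_1 = 5, P_1 = 43; CS_1 = 62.5, PS_1 = 37.5.
Change in consumer surplus = 62.5 - 37.5391 = 24.9609.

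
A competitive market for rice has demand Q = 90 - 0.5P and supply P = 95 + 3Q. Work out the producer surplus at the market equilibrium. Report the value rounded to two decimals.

433.50

Rewriting demand in inverse form: P = 180 - 2Q.
Equilibrium: 180 - 2Q = 95 + 3Q, so Q* = 17 and P* = 146.
The supply curve's price intercept is 95, so PS = (1/2)(Q*)(P* - 95) = (1/2)(17)(51) = 433.5.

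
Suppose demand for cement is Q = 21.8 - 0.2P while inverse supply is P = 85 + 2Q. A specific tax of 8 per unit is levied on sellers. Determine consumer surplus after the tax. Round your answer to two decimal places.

13.06

Rewriting demand in inverse form: P = 109 - 5Q.
Pre-tax equilibrium: 109 - 5Q = 85 + 2Q gives Q* = 3.4286, P* = 91.8571.
A tax on sellers shifts supply up by 8: 109 - 5Q = 85 + 2Q + 8, so Q_t = 2.2857. Buyers pay P_b = 97.5714; sellers receive P_s = P_b - 8 = 89.5714.
Consumer surplus is the triangle under demand above P_b: (1/2)(2.2857)(109 - 97.5714) = 13.0612.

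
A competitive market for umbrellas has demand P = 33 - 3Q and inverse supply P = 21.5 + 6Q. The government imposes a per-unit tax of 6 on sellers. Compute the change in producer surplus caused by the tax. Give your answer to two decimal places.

-3.78

Pre-tax equilibrium: 33 - 3Q = 21.5 + 6Q gives Q* = 1.2778, P* = 29.1667.
A tax on sellers shifts supply up by 6: 33 - 3Q = 21.5 + 6Q + 6, so Q_t = 0.6111. Buyers pay P_b = 31.1667; sellers receive P_s = P_b - 6 = 25.1667.
PS falls from (1/2)(1.2778)(7.6667) = 4.8981 to (1/2)(0.6111)(3.6667) = 1.1204, a change of -3.7778.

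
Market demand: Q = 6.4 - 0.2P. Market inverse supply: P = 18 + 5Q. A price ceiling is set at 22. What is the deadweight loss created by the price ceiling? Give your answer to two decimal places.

1.80

Rewriting demand in inverse form: P = 32 - 5Q.
Without the control, 32 - 5Q = 18 + 5Q so Q* = 1.4 and P* = 25.
At P = 22, sellers supply (22 - 18)/5 = 0.8 while buyers want more, so the quantity traded is 0.8 at price 22.
At Q = 0.8 the demand price is 28 and the supply price is 22. Deadweight loss is the triangle between the curves from 0.8 to 1.4: (1/2)(28 - 22)(1.4 - 0.8) = 1.8.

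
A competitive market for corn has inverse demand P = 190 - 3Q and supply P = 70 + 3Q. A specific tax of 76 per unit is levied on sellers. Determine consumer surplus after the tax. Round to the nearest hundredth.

80.67

Without the tax, 190 - 3Q = 70 + 3Q so Q* = 20 and P* = 130.
A tax on sellers shifts supply up by 76: 190 - 3Q = 70 + 3Q + 76, so Q_t = 7.3333. Buyers pay P_b = 168; sellers receive P_s = P_b - 76 = 92.
CS = (1/2)(Q_t)(190 - P_b) = (1/2)(7.3333)(22) = 80.6667.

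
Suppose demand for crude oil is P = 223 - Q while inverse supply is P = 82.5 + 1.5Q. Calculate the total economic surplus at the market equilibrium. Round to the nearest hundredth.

3948.05

Set 223 - Q = 82.5 + 1.5Q, which gives 140.5 = 2.5Q, so Q* = 56.2 and P* = 223 - (56.2) = 166.8.
Total surplus is the full triangle between the curves from 0 to Q*: (1/2)(56.2)(223 - 82.5) = 3948.05.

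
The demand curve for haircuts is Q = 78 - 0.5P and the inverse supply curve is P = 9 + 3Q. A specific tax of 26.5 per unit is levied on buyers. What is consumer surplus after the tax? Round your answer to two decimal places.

Rewriting demand in inverse form: P = 156 - 2Q.
Without the tax, 156 - 2Q = 9 + 3Q so Q* = 29.4 and P* = 97.2.
With the tax, buyers' net willingness to pay falls by 26.5: (156 - 26.5) - 2Q = 9 + 3Q, so Q_t = 24.1. Buyers pay P_b = 107.8; sellers receive P_s = P_b - 26.5 = 81.3.
Consumer surplus is the triangle under demand above P_b: (1/2)(24.1)(156 - 107.8) = 580.81.

580.81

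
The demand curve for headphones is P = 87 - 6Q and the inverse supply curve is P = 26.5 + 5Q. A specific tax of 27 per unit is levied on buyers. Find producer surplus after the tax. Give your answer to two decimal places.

23.19

Without the tax, 87 - 6Q = 26.5 + 5Q so Q* = 5.5 and P* = 54.
A tax on buyers shifts demand down by 27: (87 - 27) - 6Q = 26.5 + 5Q, so Q_t = 3.0455. Buyers pay P_b = 68.7273; sellers receive P_s = P_b - 27 = 41.7273.
PS = (1/2)(Q_t)(P_s - 26.5) = (1/2)(3.0455)(15.2273) = 23.187.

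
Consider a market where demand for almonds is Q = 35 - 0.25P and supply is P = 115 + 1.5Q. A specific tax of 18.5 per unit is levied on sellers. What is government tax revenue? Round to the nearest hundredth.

Rewriting demand in inverse form: P = 140 - 4Q.
Without the tax, 140 - 4Q = 115 + 1.5Q so Q* = 4.5455 and P* = 121.8182.
With the tax, sellers need 18.5 more per unit: 140 - 4Q = 115 + 1.5Q + 18.5, so Q_t = 1.1818. Buyers pay P_b = 135.2727; sellers receive P_s = P_b - 18.5 = 116.7727.
Revenue is the tax times quantity traded: 18.5 x 1.1818 = 21.8636.

21.86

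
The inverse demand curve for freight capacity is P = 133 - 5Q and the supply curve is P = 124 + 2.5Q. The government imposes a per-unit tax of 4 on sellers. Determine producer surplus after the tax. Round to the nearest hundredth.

Without the tax, 133 - 5Q = 124 + 2.5Q so Q* = 1.2 and P* = 127.
With the tax, sellers need 4 more per unit: 133 - 5Q = 124 + 2.5Q + 4, so Q_t = 0.6667. Buyers pay P_b = 129.6667; sellers receive P_s = P_b - 4 = 125.6667.
PS = (1/2)(Q_t)(P_s - 124) = (1/2)(0.6667)(1.6667) = 0.5556.

0.56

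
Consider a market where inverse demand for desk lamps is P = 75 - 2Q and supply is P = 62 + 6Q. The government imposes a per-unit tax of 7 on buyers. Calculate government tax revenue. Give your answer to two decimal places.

Without the tax, 75 - 2Q = 62 + 6Q so Q* = 1.625 and P* = 71.75.
A tax on buyers shifts demand down by 7: (75 - 7) - 2Q = 62 + 6Q, so Q_t = 0.75. Buyers pay P_b = 73.5; sellers receive P_s = P_b - 7 = 66.5.
Tax revenue = t x Q_t = 7 x 0.75 = 5.25.

5.25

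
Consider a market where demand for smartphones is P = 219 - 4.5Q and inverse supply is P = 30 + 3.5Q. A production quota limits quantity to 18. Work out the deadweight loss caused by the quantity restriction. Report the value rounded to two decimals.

126.56

Unrestricted equilibrium: Q* = (219 - 30)/(4.5 + 3.5) = 23.625.
At Q = 18 the demand price is 219 - 4.5(18) = 138 and the supply price is 30 + 3.5(18) = 93.
Deadweight loss is the triangle between the curves from 18 to 23.625: (1/2)(138 - 93)(23.625 - 18) = 126.5625.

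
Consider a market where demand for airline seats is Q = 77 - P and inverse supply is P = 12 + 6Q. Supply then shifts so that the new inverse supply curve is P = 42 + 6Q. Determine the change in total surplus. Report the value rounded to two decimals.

Rewriting demand in inverse form: P = 77 - Q.
Initial equilibrium: Q_0 = 9.2857, P_0 = 67.7143; CS_0 = (1/2)(9.2857)(9.2857) = 43.1122, PS_0 = (1/2)(9.2857)(55.7143) = 258.6735.
New equilibrium: 77 - Q = 42 + 6Q gives Q_1 = 5, P_1 = 72; CS_1 = 12.5, PS_1 = 75.
Change in total surplus = (12.5 + 75) - (43.1122 + 258.6735) = -214.2857.

-214.29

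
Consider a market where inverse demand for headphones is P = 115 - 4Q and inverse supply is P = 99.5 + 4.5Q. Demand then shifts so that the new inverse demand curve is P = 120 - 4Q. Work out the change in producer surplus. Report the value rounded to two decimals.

5.61

Initial equilibrium: Q_0 = 1.8235, P_0 = 107.7059; CS_0 = (1/2)(1.8235)(7.2941) = 6.6505, PS_0 = (1/2)(1.8235)(8.2059) = 7.4818.
New equilibrium: 120 - 4Q = 99.5 + 4.5Q gives Q_1 = 2.4118, P_1 = 110.3529; CS_1 = 11.6332, PS_1 = 13.0874.
Change in producer surplus = 13.0874 - 7.4818 = 5.6055.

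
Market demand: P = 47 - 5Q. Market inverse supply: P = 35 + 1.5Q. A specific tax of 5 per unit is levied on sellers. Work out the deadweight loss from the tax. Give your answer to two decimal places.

1.92

Without the tax, 47 - 5Q = 35 + 1.5Q so Q* = 1.8462 and P* = 37.7692.
With the tax, sellers need 5 more per unit: 47 - 5Q = 35 + 1.5Q + 5, so Q_t = 1.0769. Buyers pay P_b = 41.6154; sellers receive P_s = P_b - 5 = 36.6154.
Deadweight loss is the triangle between the curves from Q_t to Q*: (1/2)(1.8462 - 1.0769)(5) = 1.9231.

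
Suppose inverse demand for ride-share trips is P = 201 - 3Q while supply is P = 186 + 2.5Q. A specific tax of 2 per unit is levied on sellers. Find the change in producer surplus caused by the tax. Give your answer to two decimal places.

Pre-tax equilibrium: 201 - 3Q = 186 + 2.5Q gives Q* = 2.7273, P* = 192.8182.
A tax on sellers shifts supply up by 2: 201 - 3Q = 186 + 2.5Q + 2, so Q_t = 2.3636. Buyers pay P_b = 193.9091; sellers receive P_s = P_b - 2 = 191.9091.
PS falls from (1/2)(2.7273)(6.8182) = 9.2975 to (1/2)(2.3636)(5.9091) = 6.9835, a change of -2.314.

-2.31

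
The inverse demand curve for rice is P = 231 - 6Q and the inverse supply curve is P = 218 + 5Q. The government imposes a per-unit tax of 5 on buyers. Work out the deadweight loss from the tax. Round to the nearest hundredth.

Without the tax, 231 - 6Q = 218 + 5Q so Q* = 1.1818 and P* = 223.9091.
A tax on buyers shifts demand down by 5: (231 - 5) - 6Q = 218 + 5Q, so Q_t = 0.7273. Buyers pay P_b = 226.6364; sellers receive P_s = P_b - 5 = 221.6364.
The welfare triangle lost has base Q* - Q_t = 0.4545 and height t = 5, so DWL = (1/2)(0.4545)(5) = 1.1364.

1.14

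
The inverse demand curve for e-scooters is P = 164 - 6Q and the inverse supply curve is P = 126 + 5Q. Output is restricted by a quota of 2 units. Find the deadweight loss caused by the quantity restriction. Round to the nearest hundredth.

Unrestricted equilibrium: Q* = (164 - 126)/(6 + 5) = 3.4545.
At Q = 2 the demand price is 164 - 6(2) = 152 and the supply price is 126 + 5(2) = 136.
DWL = (1/2)(gap between curves at 2) x (Q* - 2) = (1/2)(16)(1.4545) = 11.6364.

11.64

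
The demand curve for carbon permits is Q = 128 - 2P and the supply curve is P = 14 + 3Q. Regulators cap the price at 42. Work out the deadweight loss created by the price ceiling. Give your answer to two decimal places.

Rewriting demand in inverse form: P = 64 - 0.5Q.
Without the control, 64 - 0.5Q = 14 + 3Q so Q* = 14.2857 and P* = 56.8571.
At P = 42, sellers supply (42 - 14)/3 = 9.3333 while buyers want more, so the quantity traded is 9.3333 at price 42.
At Q = 9.3333 the demand price is 59.3333 and the supply price is 42. Deadweight loss is the triangle between the curves from 9.3333 to 14.2857: (1/2)(59.3333 - 42)(14.2857 - 9.3333) = 42.9206.

42.92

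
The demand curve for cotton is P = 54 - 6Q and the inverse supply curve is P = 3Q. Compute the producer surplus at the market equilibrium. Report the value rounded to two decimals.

54.00

Set 54 - 6Q = 3Q, which gives 54 = 9Q, so Q* = 6 and P* = 54 - 6(6) = 18.
Producer surplus is the triangle above supply below P*: (1/2)(6)(18 - 0) = (1/2)(6)(18) = 54.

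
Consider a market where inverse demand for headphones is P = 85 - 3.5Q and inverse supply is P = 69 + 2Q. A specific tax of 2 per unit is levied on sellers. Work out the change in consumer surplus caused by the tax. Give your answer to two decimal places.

Pre-tax equilibrium: 85 - 3.5Q = 69 + 2Q gives Q* = 2.9091, P* = 74.8182.
With the tax, sellers need 2 more per unit: 85 - 3.5Q = 69 + 2Q + 2, so Q_t = 2.5455. Buyers pay P_b = 76.0909; sellers receive P_s = P_b - 2 = 74.0909.
Consumers lose the trapezoid between P* and P_b out to Q_t plus the triangle from Q_t to Q*: change in CS = 11.3388 - 14.8099 = -3.4711.

-3.47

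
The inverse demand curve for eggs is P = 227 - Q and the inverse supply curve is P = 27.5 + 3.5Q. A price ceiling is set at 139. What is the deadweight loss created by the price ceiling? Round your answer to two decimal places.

350.22

Without the control, 227 - Q = 27.5 + 3.5Q so Q* = 44.3333 and P* = 182.6667.
At the ceiling price 139, quantity supplied is (139 - 27.5)/3.5 = 31.8571; supply is the short side, so Q = 31.8571 trades at P = 139.
The lost-trades triangle has base Q* - 31.8571 = 12.4762 and height equal to the gap between the curves at Q = 31.8571, which is 195.1429 - 139 = 56.1429. DWL = (1/2)(12.4762)(56.1429) = 350.2245.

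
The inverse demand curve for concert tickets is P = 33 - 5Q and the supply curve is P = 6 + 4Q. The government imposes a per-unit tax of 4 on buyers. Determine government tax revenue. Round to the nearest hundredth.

10.22

Without the tax, 33 - 5Q = 6 + 4Q so Q* = 3 and P* = 18.
A tax on buyers shifts demand down by 4: (33 - 4) - 5Q = 6 + 4Q, so Q_t = 2.5556. Buyers pay P_b = 20.2222; sellers receive P_s = P_b - 4 = 16.2222.
Tax revenue = t x Q_t = 4 x 2.5556 = 10.2222.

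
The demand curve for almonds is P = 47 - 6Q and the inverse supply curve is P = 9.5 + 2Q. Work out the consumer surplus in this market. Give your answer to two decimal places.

Set 47 - 6Q = 9.5 + 2Q, which gives 37.5 = 8Q, so Q* = 4.6875 and P* = 47 - 6(4.6875) = 18.875.
CS is the area between the demand curve and P* from 0 to Q*: (1/2)(4.6875)(28.125) = 65.918.

65.92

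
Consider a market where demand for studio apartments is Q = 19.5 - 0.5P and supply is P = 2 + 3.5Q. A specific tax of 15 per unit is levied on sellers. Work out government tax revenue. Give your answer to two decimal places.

Rewriting demand in inverse form: P = 39 - 2Q.
Without the tax, 39 - 2Q = 2 + 3.5Q so Q* = 6.7273 and P* = 25.5455.
With the tax, sellers need 15 more per unit: 39 - 2Q = 2 + 3.5Q + 15, so Q_t = 4. Buyers pay P_b = 31; sellers receive P_s = P_b - 15 = 16.
Revenue is the tax times quantity traded: 15 x 4 = 60.

60.00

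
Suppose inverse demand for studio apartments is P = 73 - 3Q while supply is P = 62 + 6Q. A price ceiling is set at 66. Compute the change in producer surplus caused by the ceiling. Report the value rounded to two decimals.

Without the control, 73 - 3Q = 62 + 6Q so Q* = 1.2222 and P* = 69.3333.
At P = 66, sellers supply (66 - 62)/6 = 0.6667 while buyers want more, so the quantity traded is 0.6667 at price 66.
PS goes from (1/2)(1.2222)(7.3333) = 4.4815 to 1.3333 (computed as (66 - 62)(0.6667) - (1/2)(6)(0.6667)^2), a change of -3.1481.

-3.15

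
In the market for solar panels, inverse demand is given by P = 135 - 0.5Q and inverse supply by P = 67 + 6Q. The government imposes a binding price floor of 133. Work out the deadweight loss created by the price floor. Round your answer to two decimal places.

Without the control, 135 - 0.5Q = 67 + 6Q so Q* = 10.4615 and P* = 129.7692.
At the floor price 133, quantity demanded is (135 - 133)/0.5 = 4; demand is the short side, so Q = 4 trades at P = 133.
At Q = 4 the demand price is 133 and the supply price is 91. Deadweight loss is the triangle between the curves from 4 to 10.4615: (1/2)(133 - 91)(10.4615 - 4) = 135.6923.

135.69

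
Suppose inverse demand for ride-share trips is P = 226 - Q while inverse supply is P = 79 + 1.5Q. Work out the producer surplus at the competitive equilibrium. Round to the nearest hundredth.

2593.08

Equilibrium: 226 - Q = 79 + 1.5Q, so Q* = 58.8 and P* = 167.2.
The supply curve's price intercept is 79, so PS = (1/2)(Q*)(P* - 79) = (1/2)(58.8)(88.2) = 2593.08.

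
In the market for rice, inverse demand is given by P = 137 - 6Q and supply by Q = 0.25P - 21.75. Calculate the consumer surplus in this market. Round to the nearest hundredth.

75.00

Rewriting supply in inverse form: P = 87 + 4Q.
Equilibrium: 137 - 6Q = 87 + 4Q, so Q* = 5 and P* = 107.
Consumer surplus is the triangle under demand above P*: (1/2)(5)(137 - 107) = (1/2)(5)(30) = 75.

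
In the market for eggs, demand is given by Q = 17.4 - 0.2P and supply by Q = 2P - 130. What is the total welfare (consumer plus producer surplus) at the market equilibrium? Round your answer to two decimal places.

44.00

Rewriting demand in inverse form: P = 87 - 5Q.
Rewriting supply in inverse form: P = 65 + 0.5Q.
Set 87 - 5Q = 65 + 0.5Q, which gives 22 = 5.5Q, so Q* = 4 and P* = 87 - 5(4) = 67.
CS = (1/2)(4)(20) = 40 and PS = (1/2)(4)(2) = 4, so total surplus = 44.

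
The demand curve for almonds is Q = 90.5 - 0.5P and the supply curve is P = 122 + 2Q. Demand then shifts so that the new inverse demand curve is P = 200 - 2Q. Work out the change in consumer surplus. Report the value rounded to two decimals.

Rewriting demand in inverse form: P = 181 - 2Q.
Initial equilibrium: Q_0 = 14.75, P_0 = 151.5; CS_0 = (1/2)(14.75)(29.5) = 217.5625, PS_0 = (1/2)(14.75)(29.5) = 217.5625.
New equilibrium: 200 - 2Q = 122 + 2Q gives Q_1 = 19.5, P_1 = 161; CS_1 = 380.25, PS_1 = 380.25.
Change in consumer surplus = 380.25 - 217.5625 = 162.6875.

162.69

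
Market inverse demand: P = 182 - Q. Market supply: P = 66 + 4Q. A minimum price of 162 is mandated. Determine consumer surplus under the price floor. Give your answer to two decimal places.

200.00

Free-market equilibrium: 182 - Q = 66 + 4Q gives Q* = 23.2, P* = 158.8.
At the floor price 162, quantity demanded is (182 - 162)/1 = 20; demand is the short side, so Q = 20 trades at P = 162.
CS is the triangle under demand above 162: (1/2)(20)(182 - 162) = 200.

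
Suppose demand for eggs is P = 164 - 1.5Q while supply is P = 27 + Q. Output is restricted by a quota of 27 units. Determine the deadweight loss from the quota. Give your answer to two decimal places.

Without the quota, 164 - 1.5Q = 27 + Q gives Q* = 54.8.
At Q = 27 the demand price is 164 - 1.5(27) = 123.5 and the supply price is 27 + (27) = 54.
Deadweight loss is the triangle between the curves from 27 to 54.8: (1/2)(123.5 - 54)(54.8 - 27) = 966.05.

966.05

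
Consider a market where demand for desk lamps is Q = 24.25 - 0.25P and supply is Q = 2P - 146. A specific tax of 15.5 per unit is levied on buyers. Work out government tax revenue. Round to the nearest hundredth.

Rewriting demand in inverse form: P = 97 - 4Q.
Rewriting supply in inverse form: P = 73 + 0.5Q.
Pre-tax equilibrium: 97 - 4Q = 73 + 0.5Q gives Q* = 5.3333, P* = 75.6667.
With the tax, buyers' net willingness to pay falls by 15.5: (97 - 15.5) - 4Q = 73 + 0.5Q, so Q_t = 1.8889. Buyers pay P_b = 89.4444; sellers receive P_s = P_b - 15.5 = 73.9444.
Tax revenue = t x Q_t = 15.5 x 1.8889 = 29.2778.

29.28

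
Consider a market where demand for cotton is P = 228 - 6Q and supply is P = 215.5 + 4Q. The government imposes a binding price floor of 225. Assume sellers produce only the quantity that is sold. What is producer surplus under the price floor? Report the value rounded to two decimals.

Without the control, 228 - 6Q = 215.5 + 4Q so Q* = 1.25 and P* = 220.5.
At P = 225, buyers demand (228 - 225)/6 = 0.5 while sellers would supply more, so the quantity traded is 0.5 at price 225.
The supply price at Q = 0.5 is 217.5. PS is the trapezoid between 225 and supply over [0, 0.5]: (1/2)[(225 - 215.5) + (225 - 217.5)](0.5) = 4.25.

4.25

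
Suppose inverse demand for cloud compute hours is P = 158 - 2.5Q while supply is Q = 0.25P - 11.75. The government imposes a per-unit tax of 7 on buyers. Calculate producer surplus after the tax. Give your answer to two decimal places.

512.00

Rewriting supply in inverse form: P = 47 + 4Q.
Without the tax, 158 - 2.5Q = 47 + 4Q so Q* = 17.0769 and P* = 115.3077.
With the tax, buyers' net willingness to pay falls by 7: (158 - 7) - 2.5Q = 47 + 4Q, so Q_t = 16. Buyers pay P_b = 118; sellers receive P_s = P_b - 7 = 111.
Producer surplus is the triangle above supply below P_s: (1/2)(16)(111 - 47) = 512.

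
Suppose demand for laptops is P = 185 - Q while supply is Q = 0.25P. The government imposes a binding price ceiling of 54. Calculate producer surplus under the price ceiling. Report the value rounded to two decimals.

364.50

Rewriting supply in inverse form: P = 4Q.
Free-market equilibrium: 185 - Q = 4Q gives Q* = 37, P* = 148.
At the ceiling price 54, quantity supplied is (54 - 0)/4 = 13.5; supply is the short side, so Q = 13.5 trades at P = 54.
PS is the triangle above supply below 54: (1/2)(13.5)(54 - 0) = 364.5.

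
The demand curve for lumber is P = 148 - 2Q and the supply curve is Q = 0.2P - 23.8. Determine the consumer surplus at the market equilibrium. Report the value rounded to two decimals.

Rewriting supply in inverse form: P = 119 + 5Q.
Setting demand equal to supply, 29 = 7Q, so Q* = 4.1429 and P* = 139.7143.
Consumer surplus is the triangle under demand above P*: (1/2)(4.1429)(148 - 139.7143) = (1/2)(4.1429)(8.2857) = 17.1633.

17.16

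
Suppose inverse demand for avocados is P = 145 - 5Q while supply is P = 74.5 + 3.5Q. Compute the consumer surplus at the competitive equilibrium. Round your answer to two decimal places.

Setting demand equal to supply, 70.5 = 8.5Q, so Q* = 8.2941 and P* = 103.5294.
The demand choke price is 145, so CS = (1/2)(Q*)(145 - P*) = (1/2)(8.2941)(41.4706) = 171.981.

171.98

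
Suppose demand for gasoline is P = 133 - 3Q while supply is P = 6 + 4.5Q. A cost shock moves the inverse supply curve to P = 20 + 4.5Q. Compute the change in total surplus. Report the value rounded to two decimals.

-224.00

Initial equilibrium: Q_0 = 16.9333, P_0 = 82.2; CS_0 = (1/2)(16.9333)(50.8) = 430.1067, PS_0 = (1/2)(16.9333)(76.2) = 645.16.
New equilibrium: 133 - 3Q = 20 + 4.5Q gives Q_1 = 15.0667, P_1 = 87.8; CS_1 = 340.5067, PS_1 = 510.76.
Change in total surplus = (340.5067 + 510.76) - (430.1067 + 645.16) = -224.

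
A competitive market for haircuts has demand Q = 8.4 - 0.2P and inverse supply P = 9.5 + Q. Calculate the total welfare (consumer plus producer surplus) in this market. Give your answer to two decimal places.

Rewriting demand in inverse form: P = 42 - 5Q.
Setting demand equal to supply, 32.5 = 6Q, so Q* = 5.4167 and P* = 14.9167.
Total surplus is the full triangle between the curves from 0 to Q*: (1/2)(5.4167)(42 - 9.5) = 88.0208.

88.02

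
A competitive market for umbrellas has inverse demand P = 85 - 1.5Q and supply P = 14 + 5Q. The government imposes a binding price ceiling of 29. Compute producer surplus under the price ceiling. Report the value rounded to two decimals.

Without the control, 85 - 1.5Q = 14 + 5Q so Q* = 10.9231 and P* = 68.6154.
At the ceiling price 29, quantity supplied is (29 - 14)/5 = 3; supply is the short side, so Q = 3 trades at P = 29.
PS is the triangle above supply below 29: (1/2)(3)(29 - 14) = 22.5.

22.50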